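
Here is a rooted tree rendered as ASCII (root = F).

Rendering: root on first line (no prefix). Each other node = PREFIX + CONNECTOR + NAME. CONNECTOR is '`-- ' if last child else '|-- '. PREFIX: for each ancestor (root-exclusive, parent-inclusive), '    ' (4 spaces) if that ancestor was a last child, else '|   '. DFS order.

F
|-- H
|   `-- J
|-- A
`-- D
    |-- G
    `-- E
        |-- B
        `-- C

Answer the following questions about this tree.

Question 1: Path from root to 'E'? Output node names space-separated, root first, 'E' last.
Answer: F D E

Derivation:
Walk down from root: F -> D -> E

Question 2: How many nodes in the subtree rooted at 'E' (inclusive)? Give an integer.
Subtree rooted at E contains: B, C, E
Count = 3

Answer: 3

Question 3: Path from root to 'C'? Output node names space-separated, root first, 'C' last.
Walk down from root: F -> D -> E -> C

Answer: F D E C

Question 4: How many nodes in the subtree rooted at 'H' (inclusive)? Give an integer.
Answer: 2

Derivation:
Subtree rooted at H contains: H, J
Count = 2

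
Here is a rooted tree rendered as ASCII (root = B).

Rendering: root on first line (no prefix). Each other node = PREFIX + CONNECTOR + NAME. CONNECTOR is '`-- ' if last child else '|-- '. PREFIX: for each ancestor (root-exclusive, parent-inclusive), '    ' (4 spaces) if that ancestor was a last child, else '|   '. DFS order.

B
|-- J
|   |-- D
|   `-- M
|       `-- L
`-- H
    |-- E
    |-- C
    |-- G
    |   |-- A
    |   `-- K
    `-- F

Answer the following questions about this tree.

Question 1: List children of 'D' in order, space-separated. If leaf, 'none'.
Answer: none

Derivation:
Node D's children (from adjacency): (leaf)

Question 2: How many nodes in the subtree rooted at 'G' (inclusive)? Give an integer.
Answer: 3

Derivation:
Subtree rooted at G contains: A, G, K
Count = 3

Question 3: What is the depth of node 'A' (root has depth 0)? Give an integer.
Answer: 3

Derivation:
Path from root to A: B -> H -> G -> A
Depth = number of edges = 3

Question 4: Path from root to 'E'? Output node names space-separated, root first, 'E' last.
Walk down from root: B -> H -> E

Answer: B H E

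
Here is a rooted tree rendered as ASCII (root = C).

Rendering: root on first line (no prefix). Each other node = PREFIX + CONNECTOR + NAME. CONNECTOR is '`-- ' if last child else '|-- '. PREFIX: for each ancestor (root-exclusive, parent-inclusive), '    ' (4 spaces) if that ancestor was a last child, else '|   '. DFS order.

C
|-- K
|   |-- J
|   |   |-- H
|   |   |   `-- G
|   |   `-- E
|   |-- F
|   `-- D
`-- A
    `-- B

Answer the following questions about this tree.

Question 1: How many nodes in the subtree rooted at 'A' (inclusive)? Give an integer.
Subtree rooted at A contains: A, B
Count = 2

Answer: 2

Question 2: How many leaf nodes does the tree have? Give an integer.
Leaves (nodes with no children): B, D, E, F, G

Answer: 5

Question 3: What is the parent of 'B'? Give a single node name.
Scan adjacency: B appears as child of A

Answer: A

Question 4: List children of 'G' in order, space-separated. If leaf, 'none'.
Node G's children (from adjacency): (leaf)

Answer: none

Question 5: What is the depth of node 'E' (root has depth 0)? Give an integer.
Answer: 3

Derivation:
Path from root to E: C -> K -> J -> E
Depth = number of edges = 3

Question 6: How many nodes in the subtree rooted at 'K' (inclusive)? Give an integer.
Answer: 7

Derivation:
Subtree rooted at K contains: D, E, F, G, H, J, K
Count = 7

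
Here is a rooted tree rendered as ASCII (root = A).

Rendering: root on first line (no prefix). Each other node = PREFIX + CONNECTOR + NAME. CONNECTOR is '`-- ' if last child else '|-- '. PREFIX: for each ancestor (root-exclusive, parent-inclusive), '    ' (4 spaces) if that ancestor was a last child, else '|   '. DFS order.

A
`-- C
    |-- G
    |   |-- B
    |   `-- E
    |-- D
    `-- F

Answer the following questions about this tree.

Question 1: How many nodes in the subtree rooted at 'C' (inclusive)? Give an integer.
Answer: 6

Derivation:
Subtree rooted at C contains: B, C, D, E, F, G
Count = 6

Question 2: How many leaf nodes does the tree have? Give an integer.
Answer: 4

Derivation:
Leaves (nodes with no children): B, D, E, F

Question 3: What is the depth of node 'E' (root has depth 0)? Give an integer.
Answer: 3

Derivation:
Path from root to E: A -> C -> G -> E
Depth = number of edges = 3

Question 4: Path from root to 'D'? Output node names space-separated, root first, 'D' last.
Answer: A C D

Derivation:
Walk down from root: A -> C -> D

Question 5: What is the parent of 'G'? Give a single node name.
Answer: C

Derivation:
Scan adjacency: G appears as child of C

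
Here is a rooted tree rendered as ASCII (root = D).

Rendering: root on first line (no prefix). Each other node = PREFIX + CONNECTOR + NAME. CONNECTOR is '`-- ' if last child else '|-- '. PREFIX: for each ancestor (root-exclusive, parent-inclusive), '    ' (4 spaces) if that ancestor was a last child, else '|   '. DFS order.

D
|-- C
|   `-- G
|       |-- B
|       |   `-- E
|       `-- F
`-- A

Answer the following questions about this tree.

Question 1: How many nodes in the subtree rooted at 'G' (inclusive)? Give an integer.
Answer: 4

Derivation:
Subtree rooted at G contains: B, E, F, G
Count = 4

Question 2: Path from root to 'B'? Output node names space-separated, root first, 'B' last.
Answer: D C G B

Derivation:
Walk down from root: D -> C -> G -> B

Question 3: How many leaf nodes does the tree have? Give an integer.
Leaves (nodes with no children): A, E, F

Answer: 3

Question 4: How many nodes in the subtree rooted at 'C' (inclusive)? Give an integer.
Answer: 5

Derivation:
Subtree rooted at C contains: B, C, E, F, G
Count = 5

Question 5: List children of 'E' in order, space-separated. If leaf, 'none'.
Answer: none

Derivation:
Node E's children (from adjacency): (leaf)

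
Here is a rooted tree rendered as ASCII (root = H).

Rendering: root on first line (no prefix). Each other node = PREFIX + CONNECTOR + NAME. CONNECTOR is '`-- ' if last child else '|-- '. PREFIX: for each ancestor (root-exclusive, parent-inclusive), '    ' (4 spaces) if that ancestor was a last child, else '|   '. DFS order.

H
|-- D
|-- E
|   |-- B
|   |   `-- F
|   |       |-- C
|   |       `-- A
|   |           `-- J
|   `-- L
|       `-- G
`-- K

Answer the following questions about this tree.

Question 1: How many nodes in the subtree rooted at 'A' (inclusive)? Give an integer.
Answer: 2

Derivation:
Subtree rooted at A contains: A, J
Count = 2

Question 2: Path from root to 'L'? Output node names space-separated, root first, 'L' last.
Answer: H E L

Derivation:
Walk down from root: H -> E -> L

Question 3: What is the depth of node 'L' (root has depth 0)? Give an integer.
Answer: 2

Derivation:
Path from root to L: H -> E -> L
Depth = number of edges = 2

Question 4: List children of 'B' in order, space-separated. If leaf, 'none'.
Answer: F

Derivation:
Node B's children (from adjacency): F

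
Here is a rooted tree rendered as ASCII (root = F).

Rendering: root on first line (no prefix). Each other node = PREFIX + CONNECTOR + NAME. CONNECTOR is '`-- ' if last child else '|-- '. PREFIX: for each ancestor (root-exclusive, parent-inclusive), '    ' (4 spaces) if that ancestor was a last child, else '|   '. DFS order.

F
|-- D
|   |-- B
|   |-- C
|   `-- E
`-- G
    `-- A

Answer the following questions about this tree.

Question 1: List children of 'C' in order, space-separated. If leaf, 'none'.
Answer: none

Derivation:
Node C's children (from adjacency): (leaf)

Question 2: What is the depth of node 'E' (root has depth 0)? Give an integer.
Answer: 2

Derivation:
Path from root to E: F -> D -> E
Depth = number of edges = 2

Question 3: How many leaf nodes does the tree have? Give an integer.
Leaves (nodes with no children): A, B, C, E

Answer: 4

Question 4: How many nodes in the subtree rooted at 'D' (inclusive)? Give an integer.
Answer: 4

Derivation:
Subtree rooted at D contains: B, C, D, E
Count = 4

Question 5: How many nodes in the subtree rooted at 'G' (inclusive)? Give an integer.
Answer: 2

Derivation:
Subtree rooted at G contains: A, G
Count = 2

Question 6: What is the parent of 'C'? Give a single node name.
Scan adjacency: C appears as child of D

Answer: D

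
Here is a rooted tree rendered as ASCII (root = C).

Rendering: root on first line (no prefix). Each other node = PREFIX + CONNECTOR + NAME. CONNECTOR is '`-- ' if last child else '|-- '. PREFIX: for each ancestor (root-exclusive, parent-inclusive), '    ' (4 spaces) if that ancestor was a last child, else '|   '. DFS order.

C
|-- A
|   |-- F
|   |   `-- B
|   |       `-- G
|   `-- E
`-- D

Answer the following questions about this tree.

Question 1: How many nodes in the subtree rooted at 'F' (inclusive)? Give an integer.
Answer: 3

Derivation:
Subtree rooted at F contains: B, F, G
Count = 3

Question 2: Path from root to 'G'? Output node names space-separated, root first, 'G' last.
Answer: C A F B G

Derivation:
Walk down from root: C -> A -> F -> B -> G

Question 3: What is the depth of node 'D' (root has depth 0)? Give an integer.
Answer: 1

Derivation:
Path from root to D: C -> D
Depth = number of edges = 1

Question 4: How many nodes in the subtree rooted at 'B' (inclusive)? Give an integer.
Answer: 2

Derivation:
Subtree rooted at B contains: B, G
Count = 2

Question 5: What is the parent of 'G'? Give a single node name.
Answer: B

Derivation:
Scan adjacency: G appears as child of B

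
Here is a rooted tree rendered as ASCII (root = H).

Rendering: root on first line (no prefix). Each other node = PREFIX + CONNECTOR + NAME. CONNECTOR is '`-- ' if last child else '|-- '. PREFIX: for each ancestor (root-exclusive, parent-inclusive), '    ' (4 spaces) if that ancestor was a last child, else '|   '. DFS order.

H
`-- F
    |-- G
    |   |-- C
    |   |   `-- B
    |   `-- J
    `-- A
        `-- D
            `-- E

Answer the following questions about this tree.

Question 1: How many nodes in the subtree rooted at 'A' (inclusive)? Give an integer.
Subtree rooted at A contains: A, D, E
Count = 3

Answer: 3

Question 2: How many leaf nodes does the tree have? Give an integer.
Answer: 3

Derivation:
Leaves (nodes with no children): B, E, J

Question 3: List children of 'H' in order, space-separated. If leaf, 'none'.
Answer: F

Derivation:
Node H's children (from adjacency): F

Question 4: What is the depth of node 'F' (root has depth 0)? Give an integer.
Answer: 1

Derivation:
Path from root to F: H -> F
Depth = number of edges = 1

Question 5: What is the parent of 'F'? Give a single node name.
Answer: H

Derivation:
Scan adjacency: F appears as child of H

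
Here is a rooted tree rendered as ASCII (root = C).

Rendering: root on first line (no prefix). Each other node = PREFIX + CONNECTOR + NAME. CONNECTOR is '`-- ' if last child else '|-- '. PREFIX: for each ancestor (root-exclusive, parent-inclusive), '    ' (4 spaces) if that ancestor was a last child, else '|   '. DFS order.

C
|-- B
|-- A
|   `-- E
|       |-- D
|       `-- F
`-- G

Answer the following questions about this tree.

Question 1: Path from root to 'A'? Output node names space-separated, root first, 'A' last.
Answer: C A

Derivation:
Walk down from root: C -> A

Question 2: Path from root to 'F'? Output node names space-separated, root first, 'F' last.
Walk down from root: C -> A -> E -> F

Answer: C A E F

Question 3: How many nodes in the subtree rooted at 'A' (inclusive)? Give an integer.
Subtree rooted at A contains: A, D, E, F
Count = 4

Answer: 4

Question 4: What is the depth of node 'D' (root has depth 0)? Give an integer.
Path from root to D: C -> A -> E -> D
Depth = number of edges = 3

Answer: 3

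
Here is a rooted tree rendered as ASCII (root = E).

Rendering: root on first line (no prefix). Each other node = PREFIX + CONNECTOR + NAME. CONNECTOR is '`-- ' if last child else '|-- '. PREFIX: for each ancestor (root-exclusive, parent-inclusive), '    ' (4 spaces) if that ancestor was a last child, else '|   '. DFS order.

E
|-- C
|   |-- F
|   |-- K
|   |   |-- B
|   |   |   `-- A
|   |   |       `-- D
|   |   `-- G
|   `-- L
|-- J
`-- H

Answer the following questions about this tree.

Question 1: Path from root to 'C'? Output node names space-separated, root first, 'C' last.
Walk down from root: E -> C

Answer: E C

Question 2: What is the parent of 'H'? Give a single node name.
Answer: E

Derivation:
Scan adjacency: H appears as child of E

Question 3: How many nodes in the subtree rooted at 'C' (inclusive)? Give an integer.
Subtree rooted at C contains: A, B, C, D, F, G, K, L
Count = 8

Answer: 8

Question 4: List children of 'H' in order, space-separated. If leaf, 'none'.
Answer: none

Derivation:
Node H's children (from adjacency): (leaf)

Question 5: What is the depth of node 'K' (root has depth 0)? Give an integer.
Answer: 2

Derivation:
Path from root to K: E -> C -> K
Depth = number of edges = 2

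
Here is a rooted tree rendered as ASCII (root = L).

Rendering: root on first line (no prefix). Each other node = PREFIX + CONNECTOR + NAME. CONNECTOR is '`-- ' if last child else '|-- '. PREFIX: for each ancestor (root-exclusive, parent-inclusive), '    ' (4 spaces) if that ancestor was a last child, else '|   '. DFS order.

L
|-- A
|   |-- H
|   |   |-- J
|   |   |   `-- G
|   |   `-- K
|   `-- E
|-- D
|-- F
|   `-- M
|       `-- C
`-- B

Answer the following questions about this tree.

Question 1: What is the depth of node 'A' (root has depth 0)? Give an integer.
Answer: 1

Derivation:
Path from root to A: L -> A
Depth = number of edges = 1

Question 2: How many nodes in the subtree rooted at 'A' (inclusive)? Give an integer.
Answer: 6

Derivation:
Subtree rooted at A contains: A, E, G, H, J, K
Count = 6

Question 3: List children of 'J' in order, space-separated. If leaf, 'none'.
Node J's children (from adjacency): G

Answer: G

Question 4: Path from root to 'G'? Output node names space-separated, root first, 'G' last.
Walk down from root: L -> A -> H -> J -> G

Answer: L A H J G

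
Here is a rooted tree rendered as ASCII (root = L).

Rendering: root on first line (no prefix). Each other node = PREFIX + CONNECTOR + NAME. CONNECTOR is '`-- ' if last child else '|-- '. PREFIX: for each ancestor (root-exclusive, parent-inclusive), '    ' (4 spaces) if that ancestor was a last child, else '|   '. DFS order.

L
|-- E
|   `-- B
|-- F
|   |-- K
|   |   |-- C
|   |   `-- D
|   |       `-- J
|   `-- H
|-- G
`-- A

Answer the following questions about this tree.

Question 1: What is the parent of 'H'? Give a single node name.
Answer: F

Derivation:
Scan adjacency: H appears as child of F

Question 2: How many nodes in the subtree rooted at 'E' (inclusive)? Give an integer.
Answer: 2

Derivation:
Subtree rooted at E contains: B, E
Count = 2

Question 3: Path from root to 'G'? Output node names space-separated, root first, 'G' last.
Walk down from root: L -> G

Answer: L G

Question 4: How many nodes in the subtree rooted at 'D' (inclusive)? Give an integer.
Subtree rooted at D contains: D, J
Count = 2

Answer: 2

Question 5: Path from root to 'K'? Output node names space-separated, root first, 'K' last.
Answer: L F K

Derivation:
Walk down from root: L -> F -> K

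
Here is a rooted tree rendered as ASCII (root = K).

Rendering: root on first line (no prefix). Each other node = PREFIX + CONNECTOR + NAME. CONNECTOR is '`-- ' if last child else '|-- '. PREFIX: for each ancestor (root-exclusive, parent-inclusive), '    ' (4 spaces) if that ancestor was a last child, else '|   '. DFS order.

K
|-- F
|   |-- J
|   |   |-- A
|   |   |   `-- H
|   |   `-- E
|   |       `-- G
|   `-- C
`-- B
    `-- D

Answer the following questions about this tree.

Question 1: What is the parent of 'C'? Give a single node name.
Answer: F

Derivation:
Scan adjacency: C appears as child of F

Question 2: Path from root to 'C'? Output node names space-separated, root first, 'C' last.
Walk down from root: K -> F -> C

Answer: K F C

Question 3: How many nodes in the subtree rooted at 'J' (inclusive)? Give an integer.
Answer: 5

Derivation:
Subtree rooted at J contains: A, E, G, H, J
Count = 5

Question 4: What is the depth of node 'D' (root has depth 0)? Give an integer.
Answer: 2

Derivation:
Path from root to D: K -> B -> D
Depth = number of edges = 2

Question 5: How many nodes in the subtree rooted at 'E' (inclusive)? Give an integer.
Subtree rooted at E contains: E, G
Count = 2

Answer: 2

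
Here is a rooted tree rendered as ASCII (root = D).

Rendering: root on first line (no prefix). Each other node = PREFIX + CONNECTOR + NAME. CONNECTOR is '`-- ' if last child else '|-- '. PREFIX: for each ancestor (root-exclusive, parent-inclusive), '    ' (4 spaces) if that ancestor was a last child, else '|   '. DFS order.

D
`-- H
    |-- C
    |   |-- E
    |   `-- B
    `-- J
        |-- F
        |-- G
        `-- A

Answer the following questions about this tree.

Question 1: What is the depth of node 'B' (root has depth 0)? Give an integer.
Answer: 3

Derivation:
Path from root to B: D -> H -> C -> B
Depth = number of edges = 3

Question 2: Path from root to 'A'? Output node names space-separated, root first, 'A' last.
Answer: D H J A

Derivation:
Walk down from root: D -> H -> J -> A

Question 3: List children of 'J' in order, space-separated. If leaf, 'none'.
Node J's children (from adjacency): F, G, A

Answer: F G A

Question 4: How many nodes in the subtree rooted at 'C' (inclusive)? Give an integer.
Answer: 3

Derivation:
Subtree rooted at C contains: B, C, E
Count = 3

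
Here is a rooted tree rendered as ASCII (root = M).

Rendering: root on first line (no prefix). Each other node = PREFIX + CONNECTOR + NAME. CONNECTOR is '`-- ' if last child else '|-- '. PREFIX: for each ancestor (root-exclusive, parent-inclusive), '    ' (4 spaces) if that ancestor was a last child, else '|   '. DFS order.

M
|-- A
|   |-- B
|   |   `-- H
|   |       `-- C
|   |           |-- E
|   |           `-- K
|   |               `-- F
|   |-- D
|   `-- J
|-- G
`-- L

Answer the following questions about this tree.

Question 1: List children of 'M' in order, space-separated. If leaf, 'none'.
Answer: A G L

Derivation:
Node M's children (from adjacency): A, G, L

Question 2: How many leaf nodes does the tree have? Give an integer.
Answer: 6

Derivation:
Leaves (nodes with no children): D, E, F, G, J, L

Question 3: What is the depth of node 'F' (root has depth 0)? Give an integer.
Path from root to F: M -> A -> B -> H -> C -> K -> F
Depth = number of edges = 6

Answer: 6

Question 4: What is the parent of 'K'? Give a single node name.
Scan adjacency: K appears as child of C

Answer: C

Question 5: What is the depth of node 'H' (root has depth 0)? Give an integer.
Path from root to H: M -> A -> B -> H
Depth = number of edges = 3

Answer: 3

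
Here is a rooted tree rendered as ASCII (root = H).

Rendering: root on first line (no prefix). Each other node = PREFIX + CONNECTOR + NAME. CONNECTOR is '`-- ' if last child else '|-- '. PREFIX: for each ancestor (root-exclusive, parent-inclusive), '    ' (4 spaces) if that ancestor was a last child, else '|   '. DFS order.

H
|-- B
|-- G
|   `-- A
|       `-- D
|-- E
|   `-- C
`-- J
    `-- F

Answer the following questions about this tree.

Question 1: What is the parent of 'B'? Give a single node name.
Scan adjacency: B appears as child of H

Answer: H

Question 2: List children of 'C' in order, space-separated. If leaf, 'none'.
Node C's children (from adjacency): (leaf)

Answer: none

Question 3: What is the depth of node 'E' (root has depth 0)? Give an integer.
Answer: 1

Derivation:
Path from root to E: H -> E
Depth = number of edges = 1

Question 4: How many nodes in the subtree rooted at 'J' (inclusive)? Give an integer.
Answer: 2

Derivation:
Subtree rooted at J contains: F, J
Count = 2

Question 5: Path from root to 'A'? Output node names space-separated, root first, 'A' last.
Walk down from root: H -> G -> A

Answer: H G A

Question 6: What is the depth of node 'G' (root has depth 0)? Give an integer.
Answer: 1

Derivation:
Path from root to G: H -> G
Depth = number of edges = 1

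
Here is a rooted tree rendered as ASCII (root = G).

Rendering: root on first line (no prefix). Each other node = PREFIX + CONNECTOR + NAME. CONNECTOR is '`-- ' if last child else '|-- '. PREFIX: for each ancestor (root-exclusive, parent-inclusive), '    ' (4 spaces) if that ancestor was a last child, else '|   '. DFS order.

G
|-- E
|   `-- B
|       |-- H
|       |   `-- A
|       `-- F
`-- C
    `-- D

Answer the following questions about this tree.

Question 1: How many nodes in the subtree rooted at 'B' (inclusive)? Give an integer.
Answer: 4

Derivation:
Subtree rooted at B contains: A, B, F, H
Count = 4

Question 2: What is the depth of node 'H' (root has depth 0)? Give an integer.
Path from root to H: G -> E -> B -> H
Depth = number of edges = 3

Answer: 3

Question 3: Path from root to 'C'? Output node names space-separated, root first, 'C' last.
Answer: G C

Derivation:
Walk down from root: G -> C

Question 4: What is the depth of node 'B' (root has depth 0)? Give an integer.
Answer: 2

Derivation:
Path from root to B: G -> E -> B
Depth = number of edges = 2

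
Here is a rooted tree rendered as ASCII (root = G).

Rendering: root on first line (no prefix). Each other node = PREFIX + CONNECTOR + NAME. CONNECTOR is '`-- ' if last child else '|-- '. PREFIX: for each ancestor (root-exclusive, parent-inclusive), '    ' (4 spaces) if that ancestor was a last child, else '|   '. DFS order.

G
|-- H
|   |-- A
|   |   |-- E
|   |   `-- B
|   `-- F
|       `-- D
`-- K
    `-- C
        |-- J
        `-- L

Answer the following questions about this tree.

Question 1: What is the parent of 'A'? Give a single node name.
Scan adjacency: A appears as child of H

Answer: H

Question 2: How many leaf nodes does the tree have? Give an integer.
Answer: 5

Derivation:
Leaves (nodes with no children): B, D, E, J, L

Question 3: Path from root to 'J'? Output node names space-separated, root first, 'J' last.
Walk down from root: G -> K -> C -> J

Answer: G K C J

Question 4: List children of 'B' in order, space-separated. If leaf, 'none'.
Node B's children (from adjacency): (leaf)

Answer: none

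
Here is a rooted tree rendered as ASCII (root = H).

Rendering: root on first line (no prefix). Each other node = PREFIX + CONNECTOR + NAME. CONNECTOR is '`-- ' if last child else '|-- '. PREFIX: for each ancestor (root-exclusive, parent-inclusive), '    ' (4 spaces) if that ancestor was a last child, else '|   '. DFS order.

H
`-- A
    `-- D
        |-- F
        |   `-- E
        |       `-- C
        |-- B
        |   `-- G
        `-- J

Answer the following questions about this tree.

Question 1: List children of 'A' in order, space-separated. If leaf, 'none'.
Node A's children (from adjacency): D

Answer: D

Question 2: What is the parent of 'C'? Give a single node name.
Answer: E

Derivation:
Scan adjacency: C appears as child of E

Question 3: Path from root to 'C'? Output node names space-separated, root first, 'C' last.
Answer: H A D F E C

Derivation:
Walk down from root: H -> A -> D -> F -> E -> C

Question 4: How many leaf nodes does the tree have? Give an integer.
Leaves (nodes with no children): C, G, J

Answer: 3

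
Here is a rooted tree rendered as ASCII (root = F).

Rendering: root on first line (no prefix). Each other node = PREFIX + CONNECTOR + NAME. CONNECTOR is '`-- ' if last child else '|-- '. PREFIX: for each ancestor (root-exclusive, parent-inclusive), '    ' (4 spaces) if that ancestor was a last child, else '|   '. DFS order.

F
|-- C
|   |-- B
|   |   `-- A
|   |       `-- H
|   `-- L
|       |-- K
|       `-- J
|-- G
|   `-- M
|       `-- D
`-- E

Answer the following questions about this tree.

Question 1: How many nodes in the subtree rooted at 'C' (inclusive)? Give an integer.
Answer: 7

Derivation:
Subtree rooted at C contains: A, B, C, H, J, K, L
Count = 7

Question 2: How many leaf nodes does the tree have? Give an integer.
Answer: 5

Derivation:
Leaves (nodes with no children): D, E, H, J, K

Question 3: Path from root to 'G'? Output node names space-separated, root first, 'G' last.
Walk down from root: F -> G

Answer: F G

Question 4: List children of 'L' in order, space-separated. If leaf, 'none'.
Answer: K J

Derivation:
Node L's children (from adjacency): K, J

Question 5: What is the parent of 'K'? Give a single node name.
Scan adjacency: K appears as child of L

Answer: L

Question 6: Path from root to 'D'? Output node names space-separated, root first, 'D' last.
Walk down from root: F -> G -> M -> D

Answer: F G M D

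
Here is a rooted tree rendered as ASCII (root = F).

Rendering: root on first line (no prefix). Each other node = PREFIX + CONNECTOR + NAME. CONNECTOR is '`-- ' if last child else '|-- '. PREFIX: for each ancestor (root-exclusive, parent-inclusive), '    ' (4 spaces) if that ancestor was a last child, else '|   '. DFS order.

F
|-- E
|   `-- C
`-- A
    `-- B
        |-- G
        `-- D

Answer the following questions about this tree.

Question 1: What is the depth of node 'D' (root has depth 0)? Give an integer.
Answer: 3

Derivation:
Path from root to D: F -> A -> B -> D
Depth = number of edges = 3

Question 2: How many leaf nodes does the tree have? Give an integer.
Answer: 3

Derivation:
Leaves (nodes with no children): C, D, G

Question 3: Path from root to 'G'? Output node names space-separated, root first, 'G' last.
Answer: F A B G

Derivation:
Walk down from root: F -> A -> B -> G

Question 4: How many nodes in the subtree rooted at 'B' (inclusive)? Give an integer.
Subtree rooted at B contains: B, D, G
Count = 3

Answer: 3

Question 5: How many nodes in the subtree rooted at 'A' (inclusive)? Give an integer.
Answer: 4

Derivation:
Subtree rooted at A contains: A, B, D, G
Count = 4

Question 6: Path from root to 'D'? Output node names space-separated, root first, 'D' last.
Walk down from root: F -> A -> B -> D

Answer: F A B D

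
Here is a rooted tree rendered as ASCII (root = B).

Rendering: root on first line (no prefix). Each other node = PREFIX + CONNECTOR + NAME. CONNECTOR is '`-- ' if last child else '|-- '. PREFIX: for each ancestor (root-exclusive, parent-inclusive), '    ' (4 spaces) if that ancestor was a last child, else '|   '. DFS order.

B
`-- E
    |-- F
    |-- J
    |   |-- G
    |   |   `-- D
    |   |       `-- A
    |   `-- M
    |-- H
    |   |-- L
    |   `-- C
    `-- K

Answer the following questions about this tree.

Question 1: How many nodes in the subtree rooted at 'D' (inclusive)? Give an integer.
Answer: 2

Derivation:
Subtree rooted at D contains: A, D
Count = 2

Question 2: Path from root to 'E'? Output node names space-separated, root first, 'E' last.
Walk down from root: B -> E

Answer: B E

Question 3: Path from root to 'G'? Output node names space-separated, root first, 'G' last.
Answer: B E J G

Derivation:
Walk down from root: B -> E -> J -> G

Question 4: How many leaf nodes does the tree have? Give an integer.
Answer: 6

Derivation:
Leaves (nodes with no children): A, C, F, K, L, M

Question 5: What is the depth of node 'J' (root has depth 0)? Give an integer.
Path from root to J: B -> E -> J
Depth = number of edges = 2

Answer: 2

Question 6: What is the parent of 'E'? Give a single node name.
Scan adjacency: E appears as child of B

Answer: B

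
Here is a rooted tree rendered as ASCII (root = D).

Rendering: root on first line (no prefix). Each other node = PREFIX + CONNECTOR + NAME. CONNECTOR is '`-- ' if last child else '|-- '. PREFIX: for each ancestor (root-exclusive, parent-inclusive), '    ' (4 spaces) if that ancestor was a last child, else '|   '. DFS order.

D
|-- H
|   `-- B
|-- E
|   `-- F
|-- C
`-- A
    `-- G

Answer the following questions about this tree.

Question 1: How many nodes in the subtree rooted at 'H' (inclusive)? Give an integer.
Subtree rooted at H contains: B, H
Count = 2

Answer: 2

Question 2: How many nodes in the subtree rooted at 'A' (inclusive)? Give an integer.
Subtree rooted at A contains: A, G
Count = 2

Answer: 2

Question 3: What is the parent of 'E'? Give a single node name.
Answer: D

Derivation:
Scan adjacency: E appears as child of D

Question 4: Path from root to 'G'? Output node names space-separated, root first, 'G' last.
Walk down from root: D -> A -> G

Answer: D A G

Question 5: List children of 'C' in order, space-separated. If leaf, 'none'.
Answer: none

Derivation:
Node C's children (from adjacency): (leaf)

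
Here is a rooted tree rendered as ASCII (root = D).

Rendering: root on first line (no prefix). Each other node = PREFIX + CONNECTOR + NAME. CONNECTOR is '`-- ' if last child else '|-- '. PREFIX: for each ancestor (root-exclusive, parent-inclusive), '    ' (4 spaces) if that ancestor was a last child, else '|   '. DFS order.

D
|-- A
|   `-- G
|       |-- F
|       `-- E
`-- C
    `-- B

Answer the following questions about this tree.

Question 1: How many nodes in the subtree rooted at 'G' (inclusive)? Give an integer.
Answer: 3

Derivation:
Subtree rooted at G contains: E, F, G
Count = 3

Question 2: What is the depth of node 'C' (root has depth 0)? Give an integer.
Answer: 1

Derivation:
Path from root to C: D -> C
Depth = number of edges = 1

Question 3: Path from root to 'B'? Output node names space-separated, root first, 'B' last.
Answer: D C B

Derivation:
Walk down from root: D -> C -> B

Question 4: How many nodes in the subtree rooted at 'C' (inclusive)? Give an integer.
Subtree rooted at C contains: B, C
Count = 2

Answer: 2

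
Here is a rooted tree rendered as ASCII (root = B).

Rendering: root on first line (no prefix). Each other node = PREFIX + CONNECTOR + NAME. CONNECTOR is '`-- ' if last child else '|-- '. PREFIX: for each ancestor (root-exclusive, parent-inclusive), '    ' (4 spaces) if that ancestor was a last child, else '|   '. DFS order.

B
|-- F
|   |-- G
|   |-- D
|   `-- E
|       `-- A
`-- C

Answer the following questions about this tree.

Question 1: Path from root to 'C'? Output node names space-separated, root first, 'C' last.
Answer: B C

Derivation:
Walk down from root: B -> C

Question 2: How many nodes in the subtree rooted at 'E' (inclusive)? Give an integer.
Subtree rooted at E contains: A, E
Count = 2

Answer: 2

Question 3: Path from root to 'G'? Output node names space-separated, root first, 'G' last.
Answer: B F G

Derivation:
Walk down from root: B -> F -> G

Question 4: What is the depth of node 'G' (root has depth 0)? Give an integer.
Answer: 2

Derivation:
Path from root to G: B -> F -> G
Depth = number of edges = 2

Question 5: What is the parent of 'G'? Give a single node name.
Answer: F

Derivation:
Scan adjacency: G appears as child of F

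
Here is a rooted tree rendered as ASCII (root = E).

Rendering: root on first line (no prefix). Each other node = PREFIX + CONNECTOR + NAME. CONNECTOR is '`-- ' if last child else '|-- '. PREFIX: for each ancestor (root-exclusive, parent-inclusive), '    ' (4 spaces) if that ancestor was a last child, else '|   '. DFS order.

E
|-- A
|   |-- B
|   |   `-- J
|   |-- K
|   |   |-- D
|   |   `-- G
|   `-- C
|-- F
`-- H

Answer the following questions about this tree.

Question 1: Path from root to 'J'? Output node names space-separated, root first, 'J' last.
Answer: E A B J

Derivation:
Walk down from root: E -> A -> B -> J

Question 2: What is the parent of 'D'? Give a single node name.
Answer: K

Derivation:
Scan adjacency: D appears as child of K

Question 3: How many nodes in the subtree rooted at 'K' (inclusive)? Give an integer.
Subtree rooted at K contains: D, G, K
Count = 3

Answer: 3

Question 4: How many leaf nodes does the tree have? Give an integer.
Answer: 6

Derivation:
Leaves (nodes with no children): C, D, F, G, H, J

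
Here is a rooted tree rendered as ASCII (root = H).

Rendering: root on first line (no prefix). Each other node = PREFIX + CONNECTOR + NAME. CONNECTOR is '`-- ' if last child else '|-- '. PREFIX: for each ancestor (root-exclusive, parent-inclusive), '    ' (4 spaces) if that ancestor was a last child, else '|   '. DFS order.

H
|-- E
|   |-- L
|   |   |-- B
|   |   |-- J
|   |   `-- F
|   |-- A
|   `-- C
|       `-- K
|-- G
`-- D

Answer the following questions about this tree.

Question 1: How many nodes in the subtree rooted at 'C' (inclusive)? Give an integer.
Subtree rooted at C contains: C, K
Count = 2

Answer: 2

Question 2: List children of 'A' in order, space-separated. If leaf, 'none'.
Node A's children (from adjacency): (leaf)

Answer: none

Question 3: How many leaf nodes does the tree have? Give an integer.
Answer: 7

Derivation:
Leaves (nodes with no children): A, B, D, F, G, J, K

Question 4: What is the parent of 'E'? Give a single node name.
Scan adjacency: E appears as child of H

Answer: H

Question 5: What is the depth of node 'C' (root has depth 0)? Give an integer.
Path from root to C: H -> E -> C
Depth = number of edges = 2

Answer: 2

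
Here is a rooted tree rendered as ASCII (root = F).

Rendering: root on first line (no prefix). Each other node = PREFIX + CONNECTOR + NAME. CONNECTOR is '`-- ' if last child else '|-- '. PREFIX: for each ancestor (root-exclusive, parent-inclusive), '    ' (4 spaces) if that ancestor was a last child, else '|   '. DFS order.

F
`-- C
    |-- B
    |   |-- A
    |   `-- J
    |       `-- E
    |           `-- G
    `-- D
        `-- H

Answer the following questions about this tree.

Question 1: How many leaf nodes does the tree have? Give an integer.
Leaves (nodes with no children): A, G, H

Answer: 3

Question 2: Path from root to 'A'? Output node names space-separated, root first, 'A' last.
Answer: F C B A

Derivation:
Walk down from root: F -> C -> B -> A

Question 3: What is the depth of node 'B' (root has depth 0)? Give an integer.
Path from root to B: F -> C -> B
Depth = number of edges = 2

Answer: 2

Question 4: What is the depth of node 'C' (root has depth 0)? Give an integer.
Answer: 1

Derivation:
Path from root to C: F -> C
Depth = number of edges = 1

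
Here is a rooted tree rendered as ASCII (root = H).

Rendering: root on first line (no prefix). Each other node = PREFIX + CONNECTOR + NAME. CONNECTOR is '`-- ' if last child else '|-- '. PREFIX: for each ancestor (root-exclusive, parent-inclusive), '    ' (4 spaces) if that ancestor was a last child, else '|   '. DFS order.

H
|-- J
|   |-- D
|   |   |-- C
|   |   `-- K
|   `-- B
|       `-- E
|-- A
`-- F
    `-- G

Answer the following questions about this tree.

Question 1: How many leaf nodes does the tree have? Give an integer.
Leaves (nodes with no children): A, C, E, G, K

Answer: 5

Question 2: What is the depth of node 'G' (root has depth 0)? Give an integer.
Path from root to G: H -> F -> G
Depth = number of edges = 2

Answer: 2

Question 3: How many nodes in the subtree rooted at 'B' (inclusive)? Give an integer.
Answer: 2

Derivation:
Subtree rooted at B contains: B, E
Count = 2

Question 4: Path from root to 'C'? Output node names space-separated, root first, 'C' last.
Walk down from root: H -> J -> D -> C

Answer: H J D C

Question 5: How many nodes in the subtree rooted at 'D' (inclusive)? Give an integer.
Subtree rooted at D contains: C, D, K
Count = 3

Answer: 3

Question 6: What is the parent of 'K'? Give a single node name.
Scan adjacency: K appears as child of D

Answer: D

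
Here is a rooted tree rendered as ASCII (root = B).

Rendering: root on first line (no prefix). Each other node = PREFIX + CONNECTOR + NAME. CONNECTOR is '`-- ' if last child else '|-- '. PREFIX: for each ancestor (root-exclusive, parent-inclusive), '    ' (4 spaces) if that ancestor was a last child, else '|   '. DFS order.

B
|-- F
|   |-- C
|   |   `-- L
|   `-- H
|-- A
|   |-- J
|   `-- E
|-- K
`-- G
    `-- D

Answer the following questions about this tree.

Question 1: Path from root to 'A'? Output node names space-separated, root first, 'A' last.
Walk down from root: B -> A

Answer: B A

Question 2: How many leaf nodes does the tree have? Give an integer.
Answer: 6

Derivation:
Leaves (nodes with no children): D, E, H, J, K, L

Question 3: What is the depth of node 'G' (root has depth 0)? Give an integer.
Answer: 1

Derivation:
Path from root to G: B -> G
Depth = number of edges = 1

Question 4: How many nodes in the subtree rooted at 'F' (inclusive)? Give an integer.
Subtree rooted at F contains: C, F, H, L
Count = 4

Answer: 4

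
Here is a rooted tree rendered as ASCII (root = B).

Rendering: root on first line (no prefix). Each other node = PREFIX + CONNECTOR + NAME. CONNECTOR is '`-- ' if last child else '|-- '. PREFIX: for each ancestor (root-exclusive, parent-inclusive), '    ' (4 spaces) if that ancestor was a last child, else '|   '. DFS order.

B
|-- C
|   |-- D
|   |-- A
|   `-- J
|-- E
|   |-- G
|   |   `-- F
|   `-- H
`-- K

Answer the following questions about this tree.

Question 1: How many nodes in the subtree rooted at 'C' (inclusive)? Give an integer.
Subtree rooted at C contains: A, C, D, J
Count = 4

Answer: 4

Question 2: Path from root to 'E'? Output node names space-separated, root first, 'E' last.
Answer: B E

Derivation:
Walk down from root: B -> E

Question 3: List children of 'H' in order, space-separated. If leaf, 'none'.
Node H's children (from adjacency): (leaf)

Answer: none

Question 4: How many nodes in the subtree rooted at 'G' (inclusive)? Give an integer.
Answer: 2

Derivation:
Subtree rooted at G contains: F, G
Count = 2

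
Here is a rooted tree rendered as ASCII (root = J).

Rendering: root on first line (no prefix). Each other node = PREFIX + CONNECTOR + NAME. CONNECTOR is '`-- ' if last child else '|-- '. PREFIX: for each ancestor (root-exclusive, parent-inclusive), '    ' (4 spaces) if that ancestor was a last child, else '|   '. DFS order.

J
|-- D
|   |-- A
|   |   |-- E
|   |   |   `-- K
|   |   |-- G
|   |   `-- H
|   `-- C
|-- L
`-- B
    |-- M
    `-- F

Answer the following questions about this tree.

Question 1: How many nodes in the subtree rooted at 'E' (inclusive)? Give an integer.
Subtree rooted at E contains: E, K
Count = 2

Answer: 2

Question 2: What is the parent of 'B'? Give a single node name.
Answer: J

Derivation:
Scan adjacency: B appears as child of J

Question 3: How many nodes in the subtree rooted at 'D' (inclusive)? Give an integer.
Subtree rooted at D contains: A, C, D, E, G, H, K
Count = 7

Answer: 7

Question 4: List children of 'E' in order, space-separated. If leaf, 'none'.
Answer: K

Derivation:
Node E's children (from adjacency): K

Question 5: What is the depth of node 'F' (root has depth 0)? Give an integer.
Answer: 2

Derivation:
Path from root to F: J -> B -> F
Depth = number of edges = 2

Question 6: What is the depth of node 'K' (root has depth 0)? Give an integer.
Path from root to K: J -> D -> A -> E -> K
Depth = number of edges = 4

Answer: 4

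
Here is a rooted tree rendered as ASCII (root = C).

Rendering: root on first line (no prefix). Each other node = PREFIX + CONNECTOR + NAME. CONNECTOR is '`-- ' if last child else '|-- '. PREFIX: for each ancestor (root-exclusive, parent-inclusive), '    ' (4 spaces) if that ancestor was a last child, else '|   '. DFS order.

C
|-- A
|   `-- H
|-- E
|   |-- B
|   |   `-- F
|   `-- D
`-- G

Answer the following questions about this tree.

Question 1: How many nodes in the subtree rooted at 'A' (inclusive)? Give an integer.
Subtree rooted at A contains: A, H
Count = 2

Answer: 2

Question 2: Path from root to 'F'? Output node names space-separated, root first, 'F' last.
Walk down from root: C -> E -> B -> F

Answer: C E B F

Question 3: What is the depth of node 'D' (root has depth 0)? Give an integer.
Path from root to D: C -> E -> D
Depth = number of edges = 2

Answer: 2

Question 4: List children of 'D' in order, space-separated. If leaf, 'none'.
Answer: none

Derivation:
Node D's children (from adjacency): (leaf)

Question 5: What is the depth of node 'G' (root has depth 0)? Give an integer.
Answer: 1

Derivation:
Path from root to G: C -> G
Depth = number of edges = 1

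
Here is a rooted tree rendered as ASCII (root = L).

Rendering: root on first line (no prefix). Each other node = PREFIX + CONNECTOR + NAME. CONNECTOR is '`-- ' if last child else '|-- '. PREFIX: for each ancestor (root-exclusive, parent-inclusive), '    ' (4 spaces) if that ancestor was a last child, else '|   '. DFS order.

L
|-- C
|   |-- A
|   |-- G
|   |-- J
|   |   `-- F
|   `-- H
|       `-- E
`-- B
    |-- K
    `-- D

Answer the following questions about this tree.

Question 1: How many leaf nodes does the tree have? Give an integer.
Leaves (nodes with no children): A, D, E, F, G, K

Answer: 6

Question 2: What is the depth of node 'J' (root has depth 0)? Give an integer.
Path from root to J: L -> C -> J
Depth = number of edges = 2

Answer: 2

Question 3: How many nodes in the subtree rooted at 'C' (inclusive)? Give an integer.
Answer: 7

Derivation:
Subtree rooted at C contains: A, C, E, F, G, H, J
Count = 7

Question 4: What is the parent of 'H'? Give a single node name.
Scan adjacency: H appears as child of C

Answer: C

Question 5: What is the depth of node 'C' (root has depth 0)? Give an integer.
Answer: 1

Derivation:
Path from root to C: L -> C
Depth = number of edges = 1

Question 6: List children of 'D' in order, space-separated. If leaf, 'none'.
Answer: none

Derivation:
Node D's children (from adjacency): (leaf)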